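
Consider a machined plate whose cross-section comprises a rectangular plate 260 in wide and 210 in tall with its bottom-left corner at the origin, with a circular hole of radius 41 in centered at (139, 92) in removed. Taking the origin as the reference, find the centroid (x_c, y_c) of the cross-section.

Part | A | x̄ᵢ | ȳᵢ | A·x̄ᵢ | A·ȳᵢ
plate | 54600.00 | 130.00 | 105.00 | 7098000.00 | 5733000.00
hole | -5281.02 | 139.00 | 92.00 | -734061.40 | -485853.59
Σ | 49318.98 |  |  | 6363938.60 | 5247146.41
x_c = 6363938.60 / 49318.98 = 129.04 in
y_c = 5247146.41 / 49318.98 = 106.39 in

x_c = 129.04 in, y_c = 106.39 in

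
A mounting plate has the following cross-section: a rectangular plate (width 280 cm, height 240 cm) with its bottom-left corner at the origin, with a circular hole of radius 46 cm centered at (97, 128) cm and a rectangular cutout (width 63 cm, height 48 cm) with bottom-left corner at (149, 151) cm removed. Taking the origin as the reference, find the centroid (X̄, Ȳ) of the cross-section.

X̄ = 142.84 cm, Ȳ = 116.18 cm

plate: A = 280 × 240 = 67200.00, centroid at (140.00, 120.00).
hole 1: A = −π·46² = -6647.61, centroid at (97.00, 128.00).
hole 2: A = −(63 × 48) = -3024.00, centroid at (180.50, 175.00).
ΣA = 57528.39 cm², ΣAX̄ = 8217349.82 cm³, ΣAȲ = 6683905.91 cm³.
X̄ = 8217349.82/57528.39 = 142.84 cm; Ȳ = 6683905.91/57528.39 = 116.18 cm.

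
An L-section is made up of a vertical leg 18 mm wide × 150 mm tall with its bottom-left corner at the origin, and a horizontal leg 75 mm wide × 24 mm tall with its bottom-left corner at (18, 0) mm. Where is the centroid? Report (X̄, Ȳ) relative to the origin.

Part | A | x̄ᵢ | ȳᵢ | A·x̄ᵢ | A·ȳᵢ
vertical leg | 2700.00 | 9.00 | 75.00 | 24300.00 | 202500.00
horizontal leg | 1800.00 | 55.50 | 12.00 | 99900.00 | 21600.00
Σ | 4500.00 |  |  | 124200.00 | 224100.00
X̄ = 124200.00 / 4500.00 = 27.60 mm
Ȳ = 224100.00 / 4500.00 = 49.80 mm

X̄ = 27.60 mm, Ȳ = 49.80 mm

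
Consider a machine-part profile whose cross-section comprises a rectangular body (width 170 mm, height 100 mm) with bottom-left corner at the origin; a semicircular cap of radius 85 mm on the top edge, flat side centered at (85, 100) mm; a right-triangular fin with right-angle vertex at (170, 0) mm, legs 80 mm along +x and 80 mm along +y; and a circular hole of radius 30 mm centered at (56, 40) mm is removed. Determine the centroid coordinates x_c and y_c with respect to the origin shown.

rectangular body: A = 170 × 100 = 17000.00, centroid at (85.00, 50.00).
semicircular top: A = ½π·85² = 11349.00, centroid at (85.00, 136.08).
triangular fin: A = ½·80·80 = 3200.00, centroid at (196.67, 26.67).
hole: A = −π·30² = -2827.43, centroid at (56.00, 40.00).
ΣA = 28721.57 mm²
ΣAx_c = (17000.00)(85.00) + (11349.00)(85.00) + (3200.00)(196.67) + (-2827.43)(56.00) = 2880662.36 mm³
ΣAy_c = (17000.00)(50.00) + (11349.00)(136.08) + (3200.00)(26.67) + (-2827.43)(40.00) = 2366553.01 mm³
x_c = 2880662.36 / 28721.57 = 100.30 mm
y_c = 2366553.01 / 28721.57 = 82.40 mm

x_c = 100.30 mm, y_c = 82.40 mm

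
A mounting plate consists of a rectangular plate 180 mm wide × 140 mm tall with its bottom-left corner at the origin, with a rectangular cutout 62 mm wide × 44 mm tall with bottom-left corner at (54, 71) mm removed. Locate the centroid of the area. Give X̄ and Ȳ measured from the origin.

plate: A = 180 × 140 = 25200.00, centroid at (90.00, 70.00).
hole: A = −(62 × 44) = -2728.00, centroid at (85.00, 93.00).
ΣA = 22472.00 mm², ΣAX̄ = 2036120.00 mm³, ΣAȲ = 1510296.00 mm³.
X̄ = 2036120.00/22472.00 = 90.61 mm; Ȳ = 1510296.00/22472.00 = 67.21 mm.

X̄ = 90.61 mm, Ȳ = 67.21 mm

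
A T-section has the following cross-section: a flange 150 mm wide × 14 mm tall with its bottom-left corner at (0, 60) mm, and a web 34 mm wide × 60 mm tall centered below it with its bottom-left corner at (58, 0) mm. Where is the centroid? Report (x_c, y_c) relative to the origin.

web: A = 34 × 60 = 2040.00, centroid at (75.00, 30.00).
flange: A = 150 × 14 = 2100.00, centroid at (75.00, 67.00).
ΣA = 4140.00 mm²
ΣAx_c = (2040.00)(75.00) + (2100.00)(75.00) = 310500.00 mm³
ΣAy_c = (2040.00)(30.00) + (2100.00)(67.00) = 201900.00 mm³
x_c = 310500.00 / 4140.00 = 75.00 mm
y_c = 201900.00 / 4140.00 = 48.77 mm

x_c = 75.00 mm, y_c = 48.77 mm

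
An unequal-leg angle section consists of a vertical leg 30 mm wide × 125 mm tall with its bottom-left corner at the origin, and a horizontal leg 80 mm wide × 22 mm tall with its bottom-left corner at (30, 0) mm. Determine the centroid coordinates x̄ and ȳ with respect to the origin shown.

vertical leg: A = 30 × 125 = 3750.00, centroid at (15.00, 62.50).
horizontal leg: A = 80 × 22 = 1760.00, centroid at (70.00, 11.00).
ΣA = 5510.00 mm²
ΣAx̄ = (3750.00)(15.00) + (1760.00)(70.00) = 179450.00 mm³
ΣAȳ = (3750.00)(62.50) + (1760.00)(11.00) = 253735.00 mm³
x̄ = 179450.00 / 5510.00 = 32.57 mm
ȳ = 253735.00 / 5510.00 = 46.05 mm

x̄ = 32.57 mm, ȳ = 46.05 mm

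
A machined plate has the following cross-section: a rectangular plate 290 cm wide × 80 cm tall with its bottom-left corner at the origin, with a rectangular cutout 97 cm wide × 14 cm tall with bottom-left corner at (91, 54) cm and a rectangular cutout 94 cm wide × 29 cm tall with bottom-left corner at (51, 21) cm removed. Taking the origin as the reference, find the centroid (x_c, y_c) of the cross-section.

x_c = 152.09 cm, y_c = 39.15 cm

plate: A = 290 × 80 = 23200.00, centroid at (145.00, 40.00).
hole 1: A = −(97 × 14) = -1358.00, centroid at (139.50, 61.00).
hole 2: A = −(94 × 29) = -2726.00, centroid at (98.00, 35.50).
ΣA = 19116.00 cm²
ΣAx_c = (23200.00)(145.00) + (-1358.00)(139.50) + (-2726.00)(98.00) = 2907411.00 cm³
ΣAy_c = (23200.00)(40.00) + (-1358.00)(61.00) + (-2726.00)(35.50) = 748389.00 cm³
x_c = 2907411.00 / 19116.00 = 152.09 cm
y_c = 748389.00 / 19116.00 = 39.15 cm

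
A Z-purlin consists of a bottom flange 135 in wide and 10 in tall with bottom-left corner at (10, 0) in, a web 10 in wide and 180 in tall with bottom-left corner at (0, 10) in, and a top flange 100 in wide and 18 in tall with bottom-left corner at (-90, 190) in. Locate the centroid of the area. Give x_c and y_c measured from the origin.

x_c = 8.41 in, y_c = 110.09 in

Part | A | x̄ᵢ | ȳᵢ | A·x̄ᵢ | A·ȳᵢ
bottom flange | 1350.00 | 77.50 | 5.00 | 104625.00 | 6750.00
web | 1800.00 | 5.00 | 100.00 | 9000.00 | 180000.00
top flange | 1800.00 | -40.00 | 199.00 | -72000.00 | 358200.00
Σ | 4950.00 |  |  | 41625.00 | 544950.00
x_c = 41625.00 / 4950.00 = 8.41 in
y_c = 544950.00 / 4950.00 = 110.09 in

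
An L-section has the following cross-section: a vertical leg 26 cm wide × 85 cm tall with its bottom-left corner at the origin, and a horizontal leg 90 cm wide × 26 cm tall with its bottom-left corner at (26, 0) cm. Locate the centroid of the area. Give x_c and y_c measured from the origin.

vertical leg: A = 26 × 85 = 2210.00, centroid at (13.00, 42.50).
horizontal leg: A = 90 × 26 = 2340.00, centroid at (71.00, 13.00).
ΣA = 4550.00 cm², ΣAx_c = 194870.00 cm³, ΣAy_c = 124345.00 cm³.
x_c = 194870.00/4550.00 = 42.83 cm; y_c = 124345.00/4550.00 = 27.33 cm.

x_c = 42.83 cm, y_c = 27.33 cm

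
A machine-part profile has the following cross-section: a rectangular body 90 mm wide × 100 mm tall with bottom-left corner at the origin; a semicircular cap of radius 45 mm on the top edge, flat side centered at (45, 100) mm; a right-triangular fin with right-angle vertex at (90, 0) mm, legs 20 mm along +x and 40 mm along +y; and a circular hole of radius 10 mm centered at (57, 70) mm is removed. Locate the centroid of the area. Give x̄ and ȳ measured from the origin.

x̄ = 46.38 mm, ȳ = 66.21 mm

Part | A | x̄ᵢ | ȳᵢ | A·x̄ᵢ | A·ȳᵢ
rectangular body | 9000.00 | 45.00 | 50.00 | 405000.00 | 450000.00
semicircular top | 3180.86 | 45.00 | 119.10 | 143138.82 | 378836.26
triangular fin | 400.00 | 96.67 | 13.33 | 38666.67 | 5333.33
hole | -314.16 | 57.00 | 70.00 | -17907.08 | -21991.15
Σ | 12266.70 |  |  | 568898.40 | 812178.44
x̄ = 568898.40 / 12266.70 = 46.38 mm
ȳ = 812178.44 / 12266.70 = 66.21 mm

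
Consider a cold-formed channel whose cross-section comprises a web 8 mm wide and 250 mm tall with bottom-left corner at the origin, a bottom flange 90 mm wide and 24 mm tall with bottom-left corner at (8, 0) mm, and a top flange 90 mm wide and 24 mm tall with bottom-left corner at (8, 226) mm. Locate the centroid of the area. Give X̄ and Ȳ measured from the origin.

web: A = 8 × 250 = 2000.00, centroid at (4.00, 125.00).
bottom flange: A = 90 × 24 = 2160.00, centroid at (53.00, 12.00).
top flange: A = 90 × 24 = 2160.00, centroid at (53.00, 238.00).
ΣA = 6320.00 mm²
ΣAX̄ = (2000.00)(4.00) + (2160.00)(53.00) + (2160.00)(53.00) = 236960.00 mm³
ΣAȲ = (2000.00)(125.00) + (2160.00)(12.00) + (2160.00)(238.00) = 790000.00 mm³
X̄ = 236960.00 / 6320.00 = 37.49 mm
Ȳ = 790000.00 / 6320.00 = 125.00 mm

X̄ = 37.49 mm, Ȳ = 125.00 mm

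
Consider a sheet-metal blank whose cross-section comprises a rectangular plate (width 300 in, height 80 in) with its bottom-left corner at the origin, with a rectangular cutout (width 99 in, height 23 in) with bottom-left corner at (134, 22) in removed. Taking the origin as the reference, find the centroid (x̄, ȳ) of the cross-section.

Part | A | x̄ᵢ | ȳᵢ | A·x̄ᵢ | A·ȳᵢ
plate | 24000.00 | 150.00 | 40.00 | 3600000.00 | 960000.00
hole | -2277.00 | 183.50 | 33.50 | -417829.50 | -76279.50
Σ | 21723.00 |  |  | 3182170.50 | 883720.50
x̄ = 3182170.50 / 21723.00 = 146.49 in
ȳ = 883720.50 / 21723.00 = 40.68 in

x̄ = 146.49 in, ȳ = 40.68 in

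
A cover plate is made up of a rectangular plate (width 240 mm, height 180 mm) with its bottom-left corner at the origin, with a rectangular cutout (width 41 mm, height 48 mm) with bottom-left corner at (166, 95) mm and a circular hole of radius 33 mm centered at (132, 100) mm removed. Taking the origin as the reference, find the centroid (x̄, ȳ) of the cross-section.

Part | A | x̄ᵢ | ȳᵢ | A·x̄ᵢ | A·ȳᵢ
plate | 43200.00 | 120.00 | 90.00 | 5184000.00 | 3888000.00
hole 1 | -1968.00 | 186.50 | 119.00 | -367032.00 | -234192.00
hole 2 | -3421.19 | 132.00 | 100.00 | -451597.66 | -342119.44
Σ | 37810.81 |  |  | 4365370.34 | 3311688.56
x̄ = 4365370.34 / 37810.81 = 115.45 mm
ȳ = 3311688.56 / 37810.81 = 87.59 mm

x̄ = 115.45 mm, ȳ = 87.59 mm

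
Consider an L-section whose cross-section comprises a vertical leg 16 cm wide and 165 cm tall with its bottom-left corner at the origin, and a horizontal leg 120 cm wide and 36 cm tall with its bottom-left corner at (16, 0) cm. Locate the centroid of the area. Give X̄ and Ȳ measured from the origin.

vertical leg: A = 16 × 165 = 2640.00, centroid at (8.00, 82.50).
horizontal leg: A = 120 × 36 = 4320.00, centroid at (76.00, 18.00).
ΣA = 6960.00 cm²
ΣAX̄ = (2640.00)(8.00) + (4320.00)(76.00) = 349440.00 cm³
ΣAȲ = (2640.00)(82.50) + (4320.00)(18.00) = 295560.00 cm³
X̄ = 349440.00 / 6960.00 = 50.21 cm
Ȳ = 295560.00 / 6960.00 = 42.47 cm

X̄ = 50.21 cm, Ȳ = 42.47 cm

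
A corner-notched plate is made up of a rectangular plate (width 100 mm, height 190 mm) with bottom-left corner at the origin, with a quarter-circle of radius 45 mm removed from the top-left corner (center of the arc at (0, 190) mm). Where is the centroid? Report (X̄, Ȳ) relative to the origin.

Part | A | x̄ᵢ | ȳᵢ | A·x̄ᵢ | A·ȳᵢ
plate | 19000.00 | 50.00 | 95.00 | 950000.00 | 1805000.00
removed quarter-circle | -1590.43 | 19.10 | 170.90 | -30375.00 | -271806.94
Σ | 17409.57 |  |  | 919625.00 | 1533193.06
X̄ = 919625.00 / 17409.57 = 52.82 mm
Ȳ = 1533193.06 / 17409.57 = 88.07 mm

X̄ = 52.82 mm, Ȳ = 88.07 mm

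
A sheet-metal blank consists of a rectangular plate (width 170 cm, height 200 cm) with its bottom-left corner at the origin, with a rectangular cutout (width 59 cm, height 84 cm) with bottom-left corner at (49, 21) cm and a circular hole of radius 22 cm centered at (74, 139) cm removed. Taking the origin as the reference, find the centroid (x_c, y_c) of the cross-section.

plate: A = 170 × 200 = 34000.00, centroid at (85.00, 100.00).
hole 1: A = −(59 × 84) = -4956.00, centroid at (78.50, 63.00).
hole 2: A = −π·22² = -1520.53, centroid at (74.00, 139.00).
ΣA = 27523.47 cm²
ΣAx_c = (34000.00)(85.00) + (-4956.00)(78.50) + (-1520.53)(74.00) = 2388434.72 cm³
ΣAy_c = (34000.00)(100.00) + (-4956.00)(63.00) + (-1520.53)(139.00) = 2876418.21 cm³
x_c = 2388434.72 / 27523.47 = 86.78 cm
y_c = 2876418.21 / 27523.47 = 104.51 cm

x_c = 86.78 cm, y_c = 104.51 cm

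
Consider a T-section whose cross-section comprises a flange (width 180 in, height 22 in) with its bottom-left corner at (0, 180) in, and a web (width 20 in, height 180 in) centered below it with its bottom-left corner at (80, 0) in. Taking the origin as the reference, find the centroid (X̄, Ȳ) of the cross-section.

X̄ = 90.00 in, Ȳ = 142.90 in

Part | A | x̄ᵢ | ȳᵢ | A·x̄ᵢ | A·ȳᵢ
web | 3600.00 | 90.00 | 90.00 | 324000.00 | 324000.00
flange | 3960.00 | 90.00 | 191.00 | 356400.00 | 756360.00
Σ | 7560.00 |  |  | 680400.00 | 1080360.00
X̄ = 680400.00 / 7560.00 = 90.00 in
Ȳ = 1080360.00 / 7560.00 = 142.90 in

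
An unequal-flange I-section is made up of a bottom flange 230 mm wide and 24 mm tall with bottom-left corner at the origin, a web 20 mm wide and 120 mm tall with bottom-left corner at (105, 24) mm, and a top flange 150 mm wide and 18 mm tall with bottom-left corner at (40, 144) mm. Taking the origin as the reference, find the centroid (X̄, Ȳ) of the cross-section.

bottom flange: A = 230 × 24 = 5520.00, centroid at (115.00, 12.00).
web: A = 20 × 120 = 2400.00, centroid at (115.00, 84.00).
top flange: A = 150 × 18 = 2700.00, centroid at (115.00, 153.00).
ΣA = 10620.00 mm²
ΣAX̄ = (5520.00)(115.00) + (2400.00)(115.00) + (2700.00)(115.00) = 1221300.00 mm³
ΣAȲ = (5520.00)(12.00) + (2400.00)(84.00) + (2700.00)(153.00) = 680940.00 mm³
X̄ = 1221300.00 / 10620.00 = 115.00 mm
Ȳ = 680940.00 / 10620.00 = 64.12 mm

X̄ = 115.00 mm, Ȳ = 64.12 mm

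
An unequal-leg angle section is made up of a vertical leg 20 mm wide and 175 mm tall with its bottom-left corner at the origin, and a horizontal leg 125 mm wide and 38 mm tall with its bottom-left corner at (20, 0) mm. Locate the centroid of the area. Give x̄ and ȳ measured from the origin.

x̄ = 51.74 mm, ȳ = 48.06 mm

vertical leg: A = 20 × 175 = 3500.00, centroid at (10.00, 87.50).
horizontal leg: A = 125 × 38 = 4750.00, centroid at (82.50, 19.00).
ΣA = 8250.00 mm²
ΣAx̄ = (3500.00)(10.00) + (4750.00)(82.50) = 426875.00 mm³
ΣAȳ = (3500.00)(87.50) + (4750.00)(19.00) = 396500.00 mm³
x̄ = 426875.00 / 8250.00 = 51.74 mm
ȳ = 396500.00 / 8250.00 = 48.06 mm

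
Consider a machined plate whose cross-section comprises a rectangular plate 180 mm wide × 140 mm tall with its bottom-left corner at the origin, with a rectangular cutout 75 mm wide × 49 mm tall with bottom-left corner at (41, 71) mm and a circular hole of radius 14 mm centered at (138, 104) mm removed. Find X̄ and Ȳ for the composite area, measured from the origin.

Part | A | x̄ᵢ | ȳᵢ | A·x̄ᵢ | A·ȳᵢ
plate | 25200.00 | 90.00 | 70.00 | 2268000.00 | 1764000.00
hole 1 | -3675.00 | 78.50 | 95.50 | -288487.50 | -350962.50
hole 2 | -615.75 | 138.00 | 104.00 | -84973.80 | -64038.22
Σ | 20909.25 |  |  | 1894538.70 | 1348999.28
X̄ = 1894538.70 / 20909.25 = 90.61 mm
Ȳ = 1348999.28 / 20909.25 = 64.52 mm

X̄ = 90.61 mm, Ȳ = 64.52 mm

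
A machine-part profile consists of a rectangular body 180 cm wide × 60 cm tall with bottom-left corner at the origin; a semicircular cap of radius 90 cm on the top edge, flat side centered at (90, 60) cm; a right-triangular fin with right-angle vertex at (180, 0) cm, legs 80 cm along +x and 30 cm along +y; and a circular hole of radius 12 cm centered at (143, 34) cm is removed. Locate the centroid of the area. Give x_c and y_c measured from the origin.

x_c = 94.78 cm, y_c = 64.69 cm

rectangular body: A = 180 × 60 = 10800.00, centroid at (90.00, 30.00).
semicircular top: A = ½π·90² = 12723.45, centroid at (90.00, 98.20).
triangular fin: A = ½·80·30 = 1200.00, centroid at (206.67, 10.00).
hole: A = −π·12² = -452.39, centroid at (143.00, 34.00).
ΣA = 24271.06 cm², ΣAx_c = 2300418.85 cm³, ΣAy_c = 1570025.78 cm³.
x_c = 2300418.85/24271.06 = 94.78 cm; y_c = 1570025.78/24271.06 = 64.69 cm.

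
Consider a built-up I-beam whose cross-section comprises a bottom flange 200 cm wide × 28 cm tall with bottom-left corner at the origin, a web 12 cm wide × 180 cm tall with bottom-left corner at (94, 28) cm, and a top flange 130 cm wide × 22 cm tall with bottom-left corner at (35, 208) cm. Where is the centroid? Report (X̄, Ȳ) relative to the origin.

bottom flange: A = 200 × 28 = 5600.00, centroid at (100.00, 14.00).
web: A = 12 × 180 = 2160.00, centroid at (100.00, 118.00).
top flange: A = 130 × 22 = 2860.00, centroid at (100.00, 219.00).
ΣA = 10620.00 cm², ΣAX̄ = 1062000.00 cm³, ΣAȲ = 959620.00 cm³.
X̄ = 1062000.00/10620.00 = 100.00 cm; Ȳ = 959620.00/10620.00 = 90.36 cm.

X̄ = 100.00 cm, Ȳ = 90.36 cm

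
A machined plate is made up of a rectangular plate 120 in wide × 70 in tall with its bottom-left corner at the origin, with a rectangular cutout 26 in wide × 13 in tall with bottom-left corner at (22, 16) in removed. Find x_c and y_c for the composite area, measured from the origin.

x_c = 61.05 in, y_c = 35.52 in

Part | A | x̄ᵢ | ȳᵢ | A·x̄ᵢ | A·ȳᵢ
plate | 8400.00 | 60.00 | 35.00 | 504000.00 | 294000.00
hole | -338.00 | 35.00 | 22.50 | -11830.00 | -7605.00
Σ | 8062.00 |  |  | 492170.00 | 286395.00
x_c = 492170.00 / 8062.00 = 61.05 in
y_c = 286395.00 / 8062.00 = 35.52 in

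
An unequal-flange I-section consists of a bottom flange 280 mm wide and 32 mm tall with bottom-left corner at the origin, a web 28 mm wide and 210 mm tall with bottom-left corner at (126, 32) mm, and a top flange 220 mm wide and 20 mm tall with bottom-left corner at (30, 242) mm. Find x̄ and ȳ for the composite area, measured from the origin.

x̄ = 140.00 mm, ȳ = 106.95 mm

bottom flange: A = 280 × 32 = 8960.00, centroid at (140.00, 16.00).
web: A = 28 × 210 = 5880.00, centroid at (140.00, 137.00).
top flange: A = 220 × 20 = 4400.00, centroid at (140.00, 252.00).
ΣA = 19240.00 mm²
ΣAx̄ = (8960.00)(140.00) + (5880.00)(140.00) + (4400.00)(140.00) = 2693600.00 mm³
ΣAȳ = (8960.00)(16.00) + (5880.00)(137.00) + (4400.00)(252.00) = 2057720.00 mm³
x̄ = 2693600.00 / 19240.00 = 140.00 mm
ȳ = 2057720.00 / 19240.00 = 106.95 mm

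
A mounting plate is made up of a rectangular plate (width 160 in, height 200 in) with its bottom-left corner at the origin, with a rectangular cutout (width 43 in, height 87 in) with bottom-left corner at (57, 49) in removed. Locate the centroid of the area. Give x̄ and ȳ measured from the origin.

x̄ = 80.20 in, ȳ = 100.99 in

plate: A = 160 × 200 = 32000.00, centroid at (80.00, 100.00).
hole: A = −(43 × 87) = -3741.00, centroid at (78.50, 92.50).
ΣA = 28259.00 in², ΣAx̄ = 2266331.50 in³, ΣAȳ = 2853957.50 in³.
x̄ = 2266331.50/28259.00 = 80.20 in; ȳ = 2853957.50/28259.00 = 100.99 in.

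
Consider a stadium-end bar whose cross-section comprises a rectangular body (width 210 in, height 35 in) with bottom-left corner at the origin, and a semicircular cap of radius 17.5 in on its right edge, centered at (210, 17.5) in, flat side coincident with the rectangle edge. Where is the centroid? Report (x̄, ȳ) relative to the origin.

x̄ = 111.91 in, ȳ = 17.50 in

Part | A | x̄ᵢ | ȳᵢ | A·x̄ᵢ | A·ȳᵢ
rectangular body | 7350.00 | 105.00 | 17.50 | 771750.00 | 128625.00
semicircular end | 481.06 | 217.43 | 17.50 | 104594.76 | 8418.49
Σ | 7831.06 |  |  | 876344.76 | 137043.49
x̄ = 876344.76 / 7831.06 = 111.91 in
ȳ = 137043.49 / 7831.06 = 17.50 in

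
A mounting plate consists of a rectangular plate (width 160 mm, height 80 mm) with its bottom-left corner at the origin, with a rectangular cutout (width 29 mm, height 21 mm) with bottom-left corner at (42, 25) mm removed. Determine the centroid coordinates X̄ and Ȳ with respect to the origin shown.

Part | A | x̄ᵢ | ȳᵢ | A·x̄ᵢ | A·ȳᵢ
plate | 12800.00 | 80.00 | 40.00 | 1024000.00 | 512000.00
hole | -609.00 | 56.50 | 35.50 | -34408.50 | -21619.50
Σ | 12191.00 |  |  | 989591.50 | 490380.50
X̄ = 989591.50 / 12191.00 = 81.17 mm
Ȳ = 490380.50 / 12191.00 = 40.22 mm

X̄ = 81.17 mm, Ȳ = 40.22 mm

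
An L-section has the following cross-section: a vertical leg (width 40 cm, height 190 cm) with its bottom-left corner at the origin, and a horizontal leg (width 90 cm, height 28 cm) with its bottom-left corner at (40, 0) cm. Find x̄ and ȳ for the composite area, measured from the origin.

vertical leg: A = 40 × 190 = 7600.00, centroid at (20.00, 95.00).
horizontal leg: A = 90 × 28 = 2520.00, centroid at (85.00, 14.00).
ΣA = 10120.00 cm², ΣAx̄ = 366200.00 cm³, ΣAȳ = 757280.00 cm³.
x̄ = 366200.00/10120.00 = 36.19 cm; ȳ = 757280.00/10120.00 = 74.83 cm.

x̄ = 36.19 cm, ȳ = 74.83 cm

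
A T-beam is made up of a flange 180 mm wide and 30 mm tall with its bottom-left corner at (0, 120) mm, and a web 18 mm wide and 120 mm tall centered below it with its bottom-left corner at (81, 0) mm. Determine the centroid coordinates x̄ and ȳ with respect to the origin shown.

web: A = 18 × 120 = 2160.00, centroid at (90.00, 60.00).
flange: A = 180 × 30 = 5400.00, centroid at (90.00, 135.00).
ΣA = 7560.00 mm², ΣAx̄ = 680400.00 mm³, ΣAȳ = 858600.00 mm³.
x̄ = 680400.00/7560.00 = 90.00 mm; ȳ = 858600.00/7560.00 = 113.57 mm.

x̄ = 90.00 mm, ȳ = 113.57 mm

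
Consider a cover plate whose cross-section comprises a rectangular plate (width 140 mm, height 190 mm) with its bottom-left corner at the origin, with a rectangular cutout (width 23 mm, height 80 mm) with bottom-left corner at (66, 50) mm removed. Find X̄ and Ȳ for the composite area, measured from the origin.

plate: A = 140 × 190 = 26600.00, centroid at (70.00, 95.00).
hole: A = −(23 × 80) = -1840.00, centroid at (77.50, 90.00).
ΣA = 24760.00 mm²
ΣAX̄ = (26600.00)(70.00) + (-1840.00)(77.50) = 1719400.00 mm³
ΣAȲ = (26600.00)(95.00) + (-1840.00)(90.00) = 2361400.00 mm³
X̄ = 1719400.00 / 24760.00 = 69.44 mm
Ȳ = 2361400.00 / 24760.00 = 95.37 mm

X̄ = 69.44 mm, Ȳ = 95.37 mm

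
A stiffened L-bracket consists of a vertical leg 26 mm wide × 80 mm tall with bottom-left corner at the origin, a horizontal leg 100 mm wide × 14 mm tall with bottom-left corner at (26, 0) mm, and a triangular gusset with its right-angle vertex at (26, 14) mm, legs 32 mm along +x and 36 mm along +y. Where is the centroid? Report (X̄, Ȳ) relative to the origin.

vertical leg: A = 26 × 80 = 2080.00, centroid at (13.00, 40.00).
horizontal leg: A = 100 × 14 = 1400.00, centroid at (76.00, 7.00).
gusset: A = ½·32·36 = 576.00, centroid at (36.67, 26.00).
ΣA = 4056.00 mm², ΣAX̄ = 154560.00 mm³, ΣAȲ = 107976.00 mm³.
X̄ = 154560.00/4056.00 = 38.11 mm; Ȳ = 107976.00/4056.00 = 26.62 mm.

X̄ = 38.11 mm, Ȳ = 26.62 mm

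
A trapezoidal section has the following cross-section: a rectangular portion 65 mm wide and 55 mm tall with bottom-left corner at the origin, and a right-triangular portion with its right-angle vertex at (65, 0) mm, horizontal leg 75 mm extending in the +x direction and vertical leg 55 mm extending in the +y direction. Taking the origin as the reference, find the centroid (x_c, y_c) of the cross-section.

rectangular portion: A = 65 × 55 = 3575.00, centroid at (32.50, 27.50).
triangular portion: A = ½·75·55 = 2062.50, centroid at (90.00, 18.33).
ΣA = 5637.50 mm², ΣAx_c = 301812.50 mm³, ΣAy_c = 136125.00 mm³.
x_c = 301812.50/5637.50 = 53.54 mm; y_c = 136125.00/5637.50 = 24.15 mm.

x_c = 53.54 mm, y_c = 24.15 mm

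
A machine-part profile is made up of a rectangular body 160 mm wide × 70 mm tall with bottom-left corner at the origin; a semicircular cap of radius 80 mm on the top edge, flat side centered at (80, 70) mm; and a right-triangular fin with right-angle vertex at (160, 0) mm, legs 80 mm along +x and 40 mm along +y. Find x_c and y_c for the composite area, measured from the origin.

x_c = 87.47 mm, y_c = 63.82 mm

Part | A | x̄ᵢ | ȳᵢ | A·x̄ᵢ | A·ȳᵢ
rectangular body | 11200.00 | 80.00 | 35.00 | 896000.00 | 392000.00
semicircular top | 10053.10 | 80.00 | 103.95 | 804247.72 | 1045050.09
triangular fin | 1600.00 | 186.67 | 13.33 | 298666.67 | 21333.33
Σ | 22853.10 |  |  | 1998914.39 | 1458383.42
x_c = 1998914.39 / 22853.10 = 87.47 mm
y_c = 1458383.42 / 22853.10 = 63.82 mm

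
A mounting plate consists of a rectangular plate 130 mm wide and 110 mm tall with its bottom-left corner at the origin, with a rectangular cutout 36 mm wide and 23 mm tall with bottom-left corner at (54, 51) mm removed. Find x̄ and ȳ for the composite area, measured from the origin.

x̄ = 64.57 mm, ȳ = 54.54 mm

plate: A = 130 × 110 = 14300.00, centroid at (65.00, 55.00).
hole: A = −(36 × 23) = -828.00, centroid at (72.00, 62.50).
ΣA = 13472.00 mm², ΣAx̄ = 869884.00 mm³, ΣAȳ = 734750.00 mm³.
x̄ = 869884.00/13472.00 = 64.57 mm; ȳ = 734750.00/13472.00 = 54.54 mm.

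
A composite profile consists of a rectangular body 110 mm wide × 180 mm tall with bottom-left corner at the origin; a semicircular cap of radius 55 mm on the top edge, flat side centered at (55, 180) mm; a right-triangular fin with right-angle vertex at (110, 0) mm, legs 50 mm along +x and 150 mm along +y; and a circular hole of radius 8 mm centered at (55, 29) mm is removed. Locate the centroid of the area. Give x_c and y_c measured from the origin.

x_c = 64.56 mm, y_c = 104.26 mm

rectangular body: A = 110 × 180 = 19800.00, centroid at (55.00, 90.00).
semicircular top: A = ½π·55² = 4751.66, centroid at (55.00, 203.34).
triangular fin: A = ½·50·150 = 3750.00, centroid at (126.67, 50.00).
hole: A = −π·8² = -201.06, centroid at (55.00, 29.00).
ΣA = 28100.60 mm², ΣAx_c = 1814282.83 mm³, ΣAy_c = 2929884.47 mm³.
x_c = 1814282.83/28100.60 = 64.56 mm; y_c = 2929884.47/28100.60 = 104.26 mm.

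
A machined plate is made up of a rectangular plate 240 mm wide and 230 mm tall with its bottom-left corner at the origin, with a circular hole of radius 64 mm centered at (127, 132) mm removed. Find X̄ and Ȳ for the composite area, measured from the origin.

X̄ = 117.87 mm, Ȳ = 109.83 mm

plate: A = 240 × 230 = 55200.00, centroid at (120.00, 115.00).
hole: A = −π·64² = -12867.96, centroid at (127.00, 132.00).
ΣA = 42332.04 mm², ΣAX̄ = 4989768.63 mm³, ΣAȲ = 4649428.82 mm³.
X̄ = 4989768.63/42332.04 = 117.87 mm; Ȳ = 4649428.82/42332.04 = 109.83 mm.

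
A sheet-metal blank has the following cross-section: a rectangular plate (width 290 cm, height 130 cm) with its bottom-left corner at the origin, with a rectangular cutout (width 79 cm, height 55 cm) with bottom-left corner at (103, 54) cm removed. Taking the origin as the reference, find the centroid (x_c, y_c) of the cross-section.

plate: A = 290 × 130 = 37700.00, centroid at (145.00, 65.00).
hole: A = −(79 × 55) = -4345.00, centroid at (142.50, 81.50).
ΣA = 33355.00 cm²
ΣAx_c = (37700.00)(145.00) + (-4345.00)(142.50) = 4847337.50 cm³
ΣAy_c = (37700.00)(65.00) + (-4345.00)(81.50) = 2096382.50 cm³
x_c = 4847337.50 / 33355.00 = 145.33 cm
y_c = 2096382.50 / 33355.00 = 62.85 cm

x_c = 145.33 cm, y_c = 62.85 cm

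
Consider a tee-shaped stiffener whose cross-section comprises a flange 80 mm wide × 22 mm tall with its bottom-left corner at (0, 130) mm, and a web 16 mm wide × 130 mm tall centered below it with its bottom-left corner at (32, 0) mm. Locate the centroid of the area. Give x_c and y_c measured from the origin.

web: A = 16 × 130 = 2080.00, centroid at (40.00, 65.00).
flange: A = 80 × 22 = 1760.00, centroid at (40.00, 141.00).
ΣA = 3840.00 mm², ΣAx_c = 153600.00 mm³, ΣAy_c = 383360.00 mm³.
x_c = 153600.00/3840.00 = 40.00 mm; y_c = 383360.00/3840.00 = 99.83 mm.

x_c = 40.00 mm, y_c = 99.83 mm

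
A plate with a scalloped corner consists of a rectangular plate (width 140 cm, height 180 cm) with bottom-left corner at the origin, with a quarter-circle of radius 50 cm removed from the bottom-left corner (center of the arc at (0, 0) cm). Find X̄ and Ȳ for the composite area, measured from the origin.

X̄ = 74.12 cm, Ȳ = 95.81 cm

Part | A | x̄ᵢ | ȳᵢ | A·x̄ᵢ | A·ȳᵢ
plate | 25200.00 | 70.00 | 90.00 | 1764000.00 | 2268000.00
removed quarter-circle | -1963.50 | 21.22 | 21.22 | -41666.67 | -41666.67
Σ | 23236.50 |  |  | 1722333.33 | 2226333.33
X̄ = 1722333.33 / 23236.50 = 74.12 cm
Ȳ = 2226333.33 / 23236.50 = 95.81 cm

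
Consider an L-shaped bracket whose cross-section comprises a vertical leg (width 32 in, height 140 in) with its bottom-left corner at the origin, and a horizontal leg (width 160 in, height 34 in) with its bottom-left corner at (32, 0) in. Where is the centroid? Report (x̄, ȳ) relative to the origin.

Part | A | x̄ᵢ | ȳᵢ | A·x̄ᵢ | A·ȳᵢ
vertical leg | 4480.00 | 16.00 | 70.00 | 71680.00 | 313600.00
horizontal leg | 5440.00 | 112.00 | 17.00 | 609280.00 | 92480.00
Σ | 9920.00 |  |  | 680960.00 | 406080.00
x̄ = 680960.00 / 9920.00 = 68.65 in
ȳ = 406080.00 / 9920.00 = 40.94 in

x̄ = 68.65 in, ȳ = 40.94 in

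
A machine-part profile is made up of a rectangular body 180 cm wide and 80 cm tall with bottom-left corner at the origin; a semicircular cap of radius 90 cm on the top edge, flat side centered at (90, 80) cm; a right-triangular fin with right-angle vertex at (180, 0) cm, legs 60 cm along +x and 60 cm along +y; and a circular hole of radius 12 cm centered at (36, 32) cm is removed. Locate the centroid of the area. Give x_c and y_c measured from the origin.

rectangular body: A = 180 × 80 = 14400.00, centroid at (90.00, 40.00).
semicircular top: A = ½π·90² = 12723.45, centroid at (90.00, 118.20).
triangular fin: A = ½·60·60 = 1800.00, centroid at (200.00, 20.00).
hole: A = −π·12² = -452.39, centroid at (36.00, 32.00).
ΣA = 28471.06 cm²
ΣAx_c = (14400.00)(90.00) + (12723.45)(90.00) + (1800.00)(200.00) + (-452.39)(36.00) = 2784824.51 cm³
ΣAy_c = (14400.00)(40.00) + (12723.45)(118.20) + (1800.00)(20.00) + (-452.39)(32.00) = 2101399.56 cm³
x_c = 2784824.51 / 28471.06 = 97.81 cm
y_c = 2101399.56 / 28471.06 = 73.81 cm

x_c = 97.81 cm, y_c = 73.81 cm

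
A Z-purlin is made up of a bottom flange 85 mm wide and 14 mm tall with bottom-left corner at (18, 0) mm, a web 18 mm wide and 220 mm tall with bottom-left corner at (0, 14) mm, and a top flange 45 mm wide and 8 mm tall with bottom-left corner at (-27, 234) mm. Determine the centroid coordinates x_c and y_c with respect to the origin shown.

x_c = 19.24 mm, y_c = 106.18 mm

Part | A | x̄ᵢ | ȳᵢ | A·x̄ᵢ | A·ȳᵢ
bottom flange | 1190.00 | 60.50 | 7.00 | 71995.00 | 8330.00
web | 3960.00 | 9.00 | 124.00 | 35640.00 | 491040.00
top flange | 360.00 | -4.50 | 238.00 | -1620.00 | 85680.00
Σ | 5510.00 |  |  | 106015.00 | 585050.00
x_c = 106015.00 / 5510.00 = 19.24 mm
y_c = 585050.00 / 5510.00 = 106.18 mm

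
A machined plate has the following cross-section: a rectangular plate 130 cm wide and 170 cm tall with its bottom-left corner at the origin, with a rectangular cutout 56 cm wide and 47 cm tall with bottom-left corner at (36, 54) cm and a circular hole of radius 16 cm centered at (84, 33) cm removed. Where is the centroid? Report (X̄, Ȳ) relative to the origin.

plate: A = 130 × 170 = 22100.00, centroid at (65.00, 85.00).
hole 1: A = −(56 × 47) = -2632.00, centroid at (64.00, 77.50).
hole 2: A = −π·16² = -804.25, centroid at (84.00, 33.00).
ΣA = 18663.75 cm², ΣAX̄ = 1200495.19 cm³, ΣAȲ = 1647979.83 cm³.
X̄ = 1200495.19/18663.75 = 64.32 cm; Ȳ = 1647979.83/18663.75 = 88.30 cm.

X̄ = 64.32 cm, Ȳ = 88.30 cm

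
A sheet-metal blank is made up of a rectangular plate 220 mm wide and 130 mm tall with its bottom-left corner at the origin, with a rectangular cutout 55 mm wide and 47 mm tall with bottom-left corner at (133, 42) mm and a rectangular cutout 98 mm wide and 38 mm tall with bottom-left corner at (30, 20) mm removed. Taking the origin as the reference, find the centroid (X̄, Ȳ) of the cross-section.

Part | A | x̄ᵢ | ȳᵢ | A·x̄ᵢ | A·ȳᵢ
plate | 28600.00 | 110.00 | 65.00 | 3146000.00 | 1859000.00
hole 1 | -2585.00 | 160.50 | 65.50 | -414892.50 | -169317.50
hole 2 | -3724.00 | 79.00 | 39.00 | -294196.00 | -145236.00
Σ | 22291.00 |  |  | 2436911.50 | 1544446.50
X̄ = 2436911.50 / 22291.00 = 109.32 mm
Ȳ = 1544446.50 / 22291.00 = 69.29 mm

X̄ = 109.32 mm, Ȳ = 69.29 mm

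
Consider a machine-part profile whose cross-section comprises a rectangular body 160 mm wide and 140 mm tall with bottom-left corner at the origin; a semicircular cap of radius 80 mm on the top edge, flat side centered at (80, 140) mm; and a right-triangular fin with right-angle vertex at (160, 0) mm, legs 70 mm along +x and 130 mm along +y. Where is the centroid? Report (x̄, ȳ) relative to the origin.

x̄ = 92.71 mm, ȳ = 94.96 mm

Part | A | x̄ᵢ | ȳᵢ | A·x̄ᵢ | A·ȳᵢ
rectangular body | 22400.00 | 80.00 | 70.00 | 1792000.00 | 1568000.00
semicircular top | 10053.10 | 80.00 | 173.95 | 804247.72 | 1748766.84
triangular fin | 4550.00 | 183.33 | 43.33 | 834166.67 | 197166.67
Σ | 37003.10 |  |  | 3430414.39 | 3513933.51
x̄ = 3430414.39 / 37003.10 = 92.71 mm
ȳ = 3513933.51 / 37003.10 = 94.96 mm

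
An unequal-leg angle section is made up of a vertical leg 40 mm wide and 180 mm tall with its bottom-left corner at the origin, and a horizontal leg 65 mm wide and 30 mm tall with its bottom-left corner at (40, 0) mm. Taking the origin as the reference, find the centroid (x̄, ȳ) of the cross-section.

x̄ = 31.19 mm, ȳ = 74.02 mm

vertical leg: A = 40 × 180 = 7200.00, centroid at (20.00, 90.00).
horizontal leg: A = 65 × 30 = 1950.00, centroid at (72.50, 15.00).
ΣA = 9150.00 mm², ΣAx̄ = 285375.00 mm³, ΣAȳ = 677250.00 mm³.
x̄ = 285375.00/9150.00 = 31.19 mm; ȳ = 677250.00/9150.00 = 74.02 mm.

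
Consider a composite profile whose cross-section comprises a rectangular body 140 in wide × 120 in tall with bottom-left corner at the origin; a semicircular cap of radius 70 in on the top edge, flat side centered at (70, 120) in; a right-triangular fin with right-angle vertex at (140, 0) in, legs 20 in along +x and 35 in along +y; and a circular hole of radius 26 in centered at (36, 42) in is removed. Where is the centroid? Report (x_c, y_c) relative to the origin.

x_c = 74.36 in, y_c = 91.32 in

Part | A | x̄ᵢ | ȳᵢ | A·x̄ᵢ | A·ȳᵢ
rectangular body | 16800.00 | 70.00 | 60.00 | 1176000.00 | 1008000.00
semicircular top | 7696.90 | 70.00 | 149.71 | 538783.14 | 1152294.91
triangular fin | 350.00 | 146.67 | 11.67 | 51333.33 | 4083.33
hole | -2123.72 | 36.00 | 42.00 | -76453.80 | -89196.10
Σ | 22723.19 |  |  | 1689662.67 | 2075182.14
x_c = 1689662.67 / 22723.19 = 74.36 in
y_c = 2075182.14 / 22723.19 = 91.32 in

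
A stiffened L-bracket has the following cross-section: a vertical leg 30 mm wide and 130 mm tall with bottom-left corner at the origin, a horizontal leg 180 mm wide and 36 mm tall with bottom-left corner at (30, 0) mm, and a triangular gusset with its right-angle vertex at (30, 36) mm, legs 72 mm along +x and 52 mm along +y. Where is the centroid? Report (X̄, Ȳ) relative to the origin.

vertical leg: A = 30 × 130 = 3900.00, centroid at (15.00, 65.00).
horizontal leg: A = 180 × 36 = 6480.00, centroid at (120.00, 18.00).
gusset: A = ½·72·52 = 1872.00, centroid at (54.00, 53.33).
ΣA = 12252.00 mm², ΣAX̄ = 937188.00 mm³, ΣAȲ = 469980.00 mm³.
X̄ = 937188.00/12252.00 = 76.49 mm; Ȳ = 469980.00/12252.00 = 38.36 mm.

X̄ = 76.49 mm, Ȳ = 38.36 mm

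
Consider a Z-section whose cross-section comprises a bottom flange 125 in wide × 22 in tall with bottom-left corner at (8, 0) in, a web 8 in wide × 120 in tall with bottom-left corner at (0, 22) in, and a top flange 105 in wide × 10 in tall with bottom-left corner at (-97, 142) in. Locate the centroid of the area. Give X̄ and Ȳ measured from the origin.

bottom flange: A = 125 × 22 = 2750.00, centroid at (70.50, 11.00).
web: A = 8 × 120 = 960.00, centroid at (4.00, 82.00).
top flange: A = 105 × 10 = 1050.00, centroid at (-44.50, 147.00).
ΣA = 4760.00 in²
ΣAX̄ = (2750.00)(70.50) + (960.00)(4.00) + (1050.00)(-44.50) = 150990.00 in³
ΣAȲ = (2750.00)(11.00) + (960.00)(82.00) + (1050.00)(147.00) = 263320.00 in³
X̄ = 150990.00 / 4760.00 = 31.72 in
Ȳ = 263320.00 / 4760.00 = 55.32 in

X̄ = 31.72 in, Ȳ = 55.32 in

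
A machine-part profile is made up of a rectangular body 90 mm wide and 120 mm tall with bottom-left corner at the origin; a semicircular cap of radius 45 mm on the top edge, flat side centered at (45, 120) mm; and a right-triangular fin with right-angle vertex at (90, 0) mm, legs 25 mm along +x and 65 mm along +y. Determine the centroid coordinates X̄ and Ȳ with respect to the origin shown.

Part | A | x̄ᵢ | ȳᵢ | A·x̄ᵢ | A·ȳᵢ
rectangular body | 10800.00 | 45.00 | 60.00 | 486000.00 | 648000.00
semicircular top | 3180.86 | 45.00 | 139.10 | 143138.82 | 442453.51
triangular fin | 812.50 | 98.33 | 21.67 | 79895.83 | 17604.17
Σ | 14793.36 |  |  | 709034.65 | 1108057.67
X̄ = 709034.65 / 14793.36 = 47.93 mm
Ȳ = 1108057.67 / 14793.36 = 74.90 mm

X̄ = 47.93 mm, Ȳ = 74.90 mm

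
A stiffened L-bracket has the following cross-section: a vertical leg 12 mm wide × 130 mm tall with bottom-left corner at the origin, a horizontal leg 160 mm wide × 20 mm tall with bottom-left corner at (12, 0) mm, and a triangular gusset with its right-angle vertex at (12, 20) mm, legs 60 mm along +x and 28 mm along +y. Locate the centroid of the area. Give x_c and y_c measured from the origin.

vertical leg: A = 12 × 130 = 1560.00, centroid at (6.00, 65.00).
horizontal leg: A = 160 × 20 = 3200.00, centroid at (92.00, 10.00).
gusset: A = ½·60·28 = 840.00, centroid at (32.00, 29.33).
ΣA = 5600.00 mm², ΣAx_c = 330640.00 mm³, ΣAy_c = 158040.00 mm³.
x_c = 330640.00/5600.00 = 59.04 mm; y_c = 158040.00/5600.00 = 28.22 mm.

x_c = 59.04 mm, y_c = 28.22 mm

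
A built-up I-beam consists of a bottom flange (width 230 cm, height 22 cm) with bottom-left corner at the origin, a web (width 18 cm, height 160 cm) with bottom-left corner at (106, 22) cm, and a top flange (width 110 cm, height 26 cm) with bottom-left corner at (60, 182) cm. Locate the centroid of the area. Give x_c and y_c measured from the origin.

bottom flange: A = 230 × 22 = 5060.00, centroid at (115.00, 11.00).
web: A = 18 × 160 = 2880.00, centroid at (115.00, 102.00).
top flange: A = 110 × 26 = 2860.00, centroid at (115.00, 195.00).
ΣA = 10800.00 cm², ΣAx_c = 1242000.00 cm³, ΣAy_c = 907120.00 cm³.
x_c = 1242000.00/10800.00 = 115.00 cm; y_c = 907120.00/10800.00 = 83.99 cm.

x_c = 115.00 cm, y_c = 83.99 cm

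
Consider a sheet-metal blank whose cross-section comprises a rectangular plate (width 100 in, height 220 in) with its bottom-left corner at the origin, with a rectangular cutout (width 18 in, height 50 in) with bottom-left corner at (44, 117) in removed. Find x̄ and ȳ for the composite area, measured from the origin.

x̄ = 49.87 in, ȳ = 108.64 in

plate: A = 100 × 220 = 22000.00, centroid at (50.00, 110.00).
hole: A = −(18 × 50) = -900.00, centroid at (53.00, 142.00).
ΣA = 21100.00 in²
ΣAx̄ = (22000.00)(50.00) + (-900.00)(53.00) = 1052300.00 in³
ΣAȳ = (22000.00)(110.00) + (-900.00)(142.00) = 2292200.00 in³
x̄ = 1052300.00 / 21100.00 = 49.87 in
ȳ = 2292200.00 / 21100.00 = 108.64 in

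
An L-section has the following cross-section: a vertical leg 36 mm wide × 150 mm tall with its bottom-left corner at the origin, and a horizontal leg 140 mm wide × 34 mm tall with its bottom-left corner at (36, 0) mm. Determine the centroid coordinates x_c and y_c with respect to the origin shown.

x_c = 59.23 mm, y_c = 47.83 mm

Part | A | x̄ᵢ | ȳᵢ | A·x̄ᵢ | A·ȳᵢ
vertical leg | 5400.00 | 18.00 | 75.00 | 97200.00 | 405000.00
horizontal leg | 4760.00 | 106.00 | 17.00 | 504560.00 | 80920.00
Σ | 10160.00 |  |  | 601760.00 | 485920.00
x_c = 601760.00 / 10160.00 = 59.23 mm
y_c = 485920.00 / 10160.00 = 47.83 mm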